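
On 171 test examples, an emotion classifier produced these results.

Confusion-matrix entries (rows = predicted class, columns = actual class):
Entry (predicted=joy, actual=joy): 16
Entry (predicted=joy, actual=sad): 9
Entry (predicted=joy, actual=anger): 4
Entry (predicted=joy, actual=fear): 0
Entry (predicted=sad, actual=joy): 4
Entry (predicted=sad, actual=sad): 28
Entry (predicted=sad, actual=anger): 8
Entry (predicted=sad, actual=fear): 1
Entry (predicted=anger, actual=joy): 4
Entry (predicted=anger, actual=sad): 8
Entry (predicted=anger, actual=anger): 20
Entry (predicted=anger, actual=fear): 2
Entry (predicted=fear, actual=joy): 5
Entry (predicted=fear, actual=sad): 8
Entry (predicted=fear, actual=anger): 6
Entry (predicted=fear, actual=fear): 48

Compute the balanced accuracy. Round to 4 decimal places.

0.6369

Balanced accuracy = mean of per-class recall.
  joy: recall = 16/29 = 0.55172
  sad: recall = 28/53 = 0.52830
  anger: recall = 20/38 = 0.52632
  fear: recall = 48/51 = 0.94118
Mean = (0.55172 + 0.52830 + 0.52632 + 0.94118) / 4 = 0.6369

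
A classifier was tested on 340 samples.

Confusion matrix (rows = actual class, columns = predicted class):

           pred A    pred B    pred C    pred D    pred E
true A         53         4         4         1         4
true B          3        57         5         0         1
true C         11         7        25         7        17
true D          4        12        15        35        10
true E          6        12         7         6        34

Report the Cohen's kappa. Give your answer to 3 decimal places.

Observed agreement pₒ = trace/N = 204/340 = 0.6000
Expected agreement pₑ = Σ (rowᵢ·colᵢ)/N² = (66·77 + 66·92 + 67·56 + 76·49 + 65·66)/340² = 0.1983
κ = (pₒ − pₑ)/(1 − pₑ) = (0.6000 − 0.1983)/(1 − 0.1983) = 0.501

0.501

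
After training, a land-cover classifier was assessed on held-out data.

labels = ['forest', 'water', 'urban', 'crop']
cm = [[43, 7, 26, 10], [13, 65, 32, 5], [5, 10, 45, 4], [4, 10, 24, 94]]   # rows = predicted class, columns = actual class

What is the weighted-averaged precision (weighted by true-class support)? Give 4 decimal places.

Per-class precision (TP/(TP+FP)):
  forest: TP=43, FP=7+26+10=43 → 43/86 = 0.50000
  water: TP=65, FP=13+32+5=50 → 65/115 = 0.56522
  urban: TP=45, FP=5+10+4=19 → 45/64 = 0.70313
  crop: TP=94, FP=4+10+24=38 → 94/132 = 0.71212
Weighted-precision = Σ (supportᵢ/N)·precisionᵢ with N=397: (65/397)·0.50000 + (92/397)·0.56522 + (127/397)·0.70313 + (113/397)·0.71212 = 0.6405

0.6405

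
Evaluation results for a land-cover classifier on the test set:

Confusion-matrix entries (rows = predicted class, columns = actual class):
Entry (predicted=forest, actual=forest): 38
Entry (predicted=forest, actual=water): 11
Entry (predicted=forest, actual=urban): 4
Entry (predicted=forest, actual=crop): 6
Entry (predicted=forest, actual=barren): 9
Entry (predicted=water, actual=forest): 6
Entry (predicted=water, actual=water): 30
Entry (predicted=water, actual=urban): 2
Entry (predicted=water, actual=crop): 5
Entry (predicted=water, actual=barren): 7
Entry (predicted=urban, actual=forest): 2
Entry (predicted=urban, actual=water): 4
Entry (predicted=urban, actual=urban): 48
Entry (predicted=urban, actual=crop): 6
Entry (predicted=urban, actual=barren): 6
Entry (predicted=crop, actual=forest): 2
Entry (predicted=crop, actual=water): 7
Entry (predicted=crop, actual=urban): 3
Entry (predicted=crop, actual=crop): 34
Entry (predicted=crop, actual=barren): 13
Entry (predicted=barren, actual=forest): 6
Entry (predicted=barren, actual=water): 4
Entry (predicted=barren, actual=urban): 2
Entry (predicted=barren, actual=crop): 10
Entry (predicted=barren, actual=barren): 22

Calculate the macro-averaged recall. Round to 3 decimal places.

Per-class recall (TP/(TP+FN)):
  forest: TP=38, FN=6+2+2+6=16 → 38/54 = 0.7037
  water: TP=30, FN=11+4+7+4=26 → 30/56 = 0.5357
  urban: TP=48, FN=4+2+3+2=11 → 48/59 = 0.8136
  crop: TP=34, FN=6+5+6+10=27 → 34/61 = 0.5574
  barren: TP=22, FN=9+7+6+13=35 → 22/57 = 0.3860
Macro-recall = mean = (0.7037 + 0.5357 + 0.8136 + 0.5574 + 0.3860) / 5 = 0.599

0.599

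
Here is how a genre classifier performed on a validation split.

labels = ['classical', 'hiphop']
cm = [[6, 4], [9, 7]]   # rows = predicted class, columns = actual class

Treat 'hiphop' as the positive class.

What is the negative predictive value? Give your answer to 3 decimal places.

NPV = TN/(TN+FN) = 6/(6+4) = 0.600

0.600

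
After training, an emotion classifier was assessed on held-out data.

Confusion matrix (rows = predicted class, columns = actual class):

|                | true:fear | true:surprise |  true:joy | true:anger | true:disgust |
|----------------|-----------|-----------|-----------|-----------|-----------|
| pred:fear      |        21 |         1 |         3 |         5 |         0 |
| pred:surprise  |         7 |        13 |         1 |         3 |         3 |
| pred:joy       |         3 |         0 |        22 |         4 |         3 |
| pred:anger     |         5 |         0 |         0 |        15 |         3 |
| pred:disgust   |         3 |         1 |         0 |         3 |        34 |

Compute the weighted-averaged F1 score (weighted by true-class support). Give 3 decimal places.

0.683

Per-class F1 score (2·TP/(2·TP+FP+FN)):
  fear: TP=21, FP=1+3+5+0=9, FN=7+3+5+3=18 → 42/69 = 0.6087
  surprise: TP=13, FP=7+1+3+3=14, FN=1+0+0+1=2 → 26/42 = 0.6190
  joy: TP=22, FP=3+0+4+3=10, FN=3+1+0+0=4 → 44/58 = 0.7586
  anger: TP=15, FP=5+0+0+3=8, FN=5+3+4+3=15 → 30/53 = 0.5660
  disgust: TP=34, FP=3+1+0+3=7, FN=0+3+3+3=9 → 68/84 = 0.8095
Weighted-F1 score = Σ (supportᵢ/N)·F1 scoreᵢ with N=153: (39/153)·0.6087 + (15/153)·0.6190 + (26/153)·0.7586 + (30/153)·0.5660 + (43/153)·0.8095 = 0.683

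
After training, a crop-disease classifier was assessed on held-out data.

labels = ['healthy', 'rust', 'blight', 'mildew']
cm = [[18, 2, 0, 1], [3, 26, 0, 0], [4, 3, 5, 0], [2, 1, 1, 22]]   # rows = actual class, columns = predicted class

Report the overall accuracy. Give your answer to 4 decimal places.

0.8068

Accuracy = trace / total = (18+26+5+22=71) / 88 = 71/88 = 0.8068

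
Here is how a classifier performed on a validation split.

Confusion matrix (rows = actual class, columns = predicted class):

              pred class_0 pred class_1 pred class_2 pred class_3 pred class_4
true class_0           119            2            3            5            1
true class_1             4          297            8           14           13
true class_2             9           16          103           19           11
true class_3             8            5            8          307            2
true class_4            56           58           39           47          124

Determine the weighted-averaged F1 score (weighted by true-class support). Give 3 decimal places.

Per-class F1 score (2·TP/(2·TP+FP+FN)):
  class_0: TP=119, FP=4+9+8+56=77, FN=2+3+5+1=11 → 238/326 = 0.7301
  class_1: TP=297, FP=2+16+5+58=81, FN=4+8+14+13=39 → 594/714 = 0.8319
  class_2: TP=103, FP=3+8+8+39=58, FN=9+16+19+11=55 → 206/319 = 0.6458
  class_3: TP=307, FP=5+14+19+47=85, FN=8+5+8+2=23 → 614/722 = 0.8504
  class_4: TP=124, FP=1+13+11+2=27, FN=56+58+39+47=200 → 248/475 = 0.5221
Weighted-F1 score = Σ (supportᵢ/N)·F1 scoreᵢ with N=1278: (130/1278)·0.7301 + (336/1278)·0.8319 + (158/1278)·0.6458 + (330/1278)·0.8504 + (324/1278)·0.5221 = 0.725

0.725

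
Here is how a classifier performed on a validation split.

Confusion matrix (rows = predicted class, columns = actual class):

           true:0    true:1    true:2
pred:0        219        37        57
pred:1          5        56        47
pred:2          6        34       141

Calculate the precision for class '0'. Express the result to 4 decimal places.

0.6997

One-vs-rest for '0': TP = diagonal; FP = other classes predicted '0'; FN = '0' predicted as other.
precision = TP/(TP+FP).
0: TP=219, FP=37+57=94 → 219/313 = 0.69968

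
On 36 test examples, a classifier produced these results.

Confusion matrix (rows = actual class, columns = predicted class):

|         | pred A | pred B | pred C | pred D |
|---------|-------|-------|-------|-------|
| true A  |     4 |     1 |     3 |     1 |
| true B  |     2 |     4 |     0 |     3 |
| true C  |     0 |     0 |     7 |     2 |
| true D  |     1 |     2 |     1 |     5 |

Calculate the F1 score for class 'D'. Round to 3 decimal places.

F1 score = 2·TP/(2·TP+FP+FN).
D: TP=5, FP=1+3+2=6, FN=1+2+1=4 → 10/20 = 0.5000

0.500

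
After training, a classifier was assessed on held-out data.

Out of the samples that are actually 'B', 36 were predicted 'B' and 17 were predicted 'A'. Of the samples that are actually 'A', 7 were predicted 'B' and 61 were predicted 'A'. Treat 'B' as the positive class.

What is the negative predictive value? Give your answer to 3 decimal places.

NPV = TN/(TN+FN) = 61/(61+17) = 0.782

0.782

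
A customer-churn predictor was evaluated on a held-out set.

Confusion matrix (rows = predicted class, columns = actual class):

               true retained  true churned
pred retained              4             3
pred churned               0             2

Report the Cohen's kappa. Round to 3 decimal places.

0.372

Observed agreement pₒ = trace/N = 6/9 = 0.6667
Expected agreement pₑ = Σ (rowᵢ·colᵢ)/N² = (4·7 + 5·2)/9² = 0.4691
κ = (pₒ − pₑ)/(1 − pₑ) = (0.6667 − 0.4691)/(1 − 0.4691) = 0.372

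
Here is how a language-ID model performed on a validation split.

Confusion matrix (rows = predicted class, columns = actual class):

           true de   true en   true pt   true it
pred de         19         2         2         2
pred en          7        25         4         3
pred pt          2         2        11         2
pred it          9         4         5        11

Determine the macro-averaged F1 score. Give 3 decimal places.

0.585

Per-class F1 score (2·TP/(2·TP+FP+FN)):
  de: TP=19, FP=2+2+2=6, FN=7+2+9=18 → 38/62 = 0.6129
  en: TP=25, FP=7+4+3=14, FN=2+2+4=8 → 50/72 = 0.6944
  pt: TP=11, FP=2+2+2=6, FN=2+4+5=11 → 22/39 = 0.5641
  it: TP=11, FP=9+4+5=18, FN=2+3+2=7 → 22/47 = 0.4681
Macro-F1 score = mean = (0.6129 + 0.6944 + 0.5641 + 0.4681) / 4 = 0.585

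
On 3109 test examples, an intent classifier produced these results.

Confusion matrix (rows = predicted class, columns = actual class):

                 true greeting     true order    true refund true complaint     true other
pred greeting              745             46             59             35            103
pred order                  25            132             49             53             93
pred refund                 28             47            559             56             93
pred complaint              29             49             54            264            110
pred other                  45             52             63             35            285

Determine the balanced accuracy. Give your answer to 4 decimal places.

Balanced accuracy = mean of per-class recall.
  greeting: recall = 745/872 = 0.85436
  order: recall = 132/326 = 0.40491
  refund: recall = 559/784 = 0.71301
  complaint: recall = 264/443 = 0.59594
  other: recall = 285/684 = 0.41667
Mean = (0.85436 + 0.40491 + 0.71301 + 0.59594 + 0.41667) / 5 = 0.5970

0.5970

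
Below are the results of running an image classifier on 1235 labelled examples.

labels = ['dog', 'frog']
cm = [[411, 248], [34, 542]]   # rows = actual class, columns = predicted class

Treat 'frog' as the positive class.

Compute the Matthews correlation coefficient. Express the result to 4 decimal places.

0.5867

MCC = (TP·TN − FP·FN) / √((TP+FP)(TP+FN)(TN+FP)(TN+FN))
Numerator = 542·411 − 248·34 = 214330
Denominator = √(790·576·659·445) = √133442755200 = 365298.1730
MCC = 214330 / 365298.1730 = 0.5867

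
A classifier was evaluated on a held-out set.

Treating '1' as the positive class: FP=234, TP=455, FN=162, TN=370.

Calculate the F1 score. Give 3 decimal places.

Precision = TP/(TP+FP) = 455/689 = 0.6604
Recall = TP/(TP+FN) = 455/617 = 0.7374
F1 = 2·TP/(2·TP+FP+FN) = 910/1306 = 0.697

0.697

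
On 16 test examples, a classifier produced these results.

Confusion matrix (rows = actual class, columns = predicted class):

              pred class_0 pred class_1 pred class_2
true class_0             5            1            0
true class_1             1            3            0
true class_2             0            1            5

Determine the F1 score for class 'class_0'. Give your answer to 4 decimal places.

0.8333

One-vs-rest for 'class_0': TP = diagonal; FP = other classes predicted 'class_0'; FN = 'class_0' predicted as other.
F1 score = 2·TP/(2·TP+FP+FN).
class_0: TP=5, FP=1+0=1, FN=1+0=1 → 10/12 = 0.83333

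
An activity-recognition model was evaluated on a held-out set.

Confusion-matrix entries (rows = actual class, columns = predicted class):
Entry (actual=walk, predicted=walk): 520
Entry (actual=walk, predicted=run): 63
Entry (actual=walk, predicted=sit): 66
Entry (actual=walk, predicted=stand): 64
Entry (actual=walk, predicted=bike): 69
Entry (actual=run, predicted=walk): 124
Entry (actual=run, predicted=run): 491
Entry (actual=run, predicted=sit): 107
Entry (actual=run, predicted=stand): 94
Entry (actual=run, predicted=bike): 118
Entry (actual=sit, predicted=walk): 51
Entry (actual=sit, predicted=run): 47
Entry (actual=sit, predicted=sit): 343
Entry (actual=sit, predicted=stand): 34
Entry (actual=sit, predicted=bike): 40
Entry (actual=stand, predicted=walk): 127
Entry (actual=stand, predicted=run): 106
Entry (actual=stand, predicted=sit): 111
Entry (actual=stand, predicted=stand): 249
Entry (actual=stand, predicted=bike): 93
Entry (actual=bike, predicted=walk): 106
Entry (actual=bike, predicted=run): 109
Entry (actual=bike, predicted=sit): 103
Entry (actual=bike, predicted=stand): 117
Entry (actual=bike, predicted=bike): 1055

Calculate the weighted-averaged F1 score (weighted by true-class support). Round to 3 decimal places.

Per-class F1 score (2·TP/(2·TP+FP+FN)):
  walk: TP=520, FP=124+51+127+106=408, FN=63+66+64+69=262 → 1040/1710 = 0.6082
  run: TP=491, FP=63+47+106+109=325, FN=124+107+94+118=443 → 982/1750 = 0.5611
  sit: TP=343, FP=66+107+111+103=387, FN=51+47+34+40=172 → 686/1245 = 0.5510
  stand: TP=249, FP=64+94+34+117=309, FN=127+106+111+93=437 → 498/1244 = 0.4003
  bike: TP=1055, FP=69+118+40+93=320, FN=106+109+103+117=435 → 2110/2865 = 0.7365
Weighted-F1 score = Σ (supportᵢ/N)·F1 scoreᵢ with N=4407: (782/4407)·0.6082 + (934/4407)·0.5611 + (515/4407)·0.5510 + (686/4407)·0.4003 + (1490/4407)·0.7365 = 0.603

0.603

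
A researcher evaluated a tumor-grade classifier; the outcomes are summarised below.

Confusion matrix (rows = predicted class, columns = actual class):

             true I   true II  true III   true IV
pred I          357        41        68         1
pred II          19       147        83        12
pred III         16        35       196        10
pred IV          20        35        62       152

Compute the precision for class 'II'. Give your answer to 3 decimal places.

0.563

precision = TP/(TP+FP).
II: TP=147, FP=19+83+12=114 → 147/261 = 0.5632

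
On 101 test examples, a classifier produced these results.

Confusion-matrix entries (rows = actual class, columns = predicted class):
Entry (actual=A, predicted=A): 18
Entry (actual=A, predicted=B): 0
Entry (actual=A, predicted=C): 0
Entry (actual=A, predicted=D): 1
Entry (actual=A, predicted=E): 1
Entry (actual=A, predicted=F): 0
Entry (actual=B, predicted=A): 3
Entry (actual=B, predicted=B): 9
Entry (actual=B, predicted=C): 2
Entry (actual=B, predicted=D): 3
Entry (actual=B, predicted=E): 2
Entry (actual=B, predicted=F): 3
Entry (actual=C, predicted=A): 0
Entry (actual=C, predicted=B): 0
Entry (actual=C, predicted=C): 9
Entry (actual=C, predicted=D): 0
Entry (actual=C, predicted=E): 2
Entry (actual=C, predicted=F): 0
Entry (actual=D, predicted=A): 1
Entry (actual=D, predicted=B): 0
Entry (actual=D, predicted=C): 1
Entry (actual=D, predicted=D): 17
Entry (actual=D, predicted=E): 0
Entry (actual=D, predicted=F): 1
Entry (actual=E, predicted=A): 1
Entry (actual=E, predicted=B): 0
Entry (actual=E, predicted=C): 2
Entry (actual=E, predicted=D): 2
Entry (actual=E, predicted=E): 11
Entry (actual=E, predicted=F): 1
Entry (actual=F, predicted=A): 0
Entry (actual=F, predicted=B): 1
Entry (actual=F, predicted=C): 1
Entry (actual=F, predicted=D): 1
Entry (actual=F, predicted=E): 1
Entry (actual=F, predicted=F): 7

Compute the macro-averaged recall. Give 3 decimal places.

Per-class recall (TP/(TP+FN)):
  A: TP=18, FN=0+0+1+1+0=2 → 18/20 = 0.9000
  B: TP=9, FN=3+2+3+2+3=13 → 9/22 = 0.4091
  C: TP=9, FN=0+0+0+2+0=2 → 9/11 = 0.8182
  D: TP=17, FN=1+0+1+0+1=3 → 17/20 = 0.8500
  E: TP=11, FN=1+0+2+2+1=6 → 11/17 = 0.6471
  F: TP=7, FN=0+1+1+1+1=4 → 7/11 = 0.6364
Macro-recall = mean = (0.9000 + 0.4091 + 0.8182 + 0.8500 + 0.6471 + 0.6364) / 6 = 0.710

0.710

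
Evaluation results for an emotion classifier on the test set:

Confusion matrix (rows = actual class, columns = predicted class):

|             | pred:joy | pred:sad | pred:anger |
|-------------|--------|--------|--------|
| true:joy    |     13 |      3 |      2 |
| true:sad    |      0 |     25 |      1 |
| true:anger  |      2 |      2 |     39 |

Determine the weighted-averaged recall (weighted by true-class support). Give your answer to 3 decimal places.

0.885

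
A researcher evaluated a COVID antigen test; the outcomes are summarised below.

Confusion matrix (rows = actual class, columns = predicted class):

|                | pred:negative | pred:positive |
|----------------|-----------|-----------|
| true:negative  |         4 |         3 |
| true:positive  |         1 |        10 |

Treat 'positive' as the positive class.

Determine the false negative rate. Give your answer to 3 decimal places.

FNR = FN/(FN+TP) = 1/(1+10) = 0.091

0.091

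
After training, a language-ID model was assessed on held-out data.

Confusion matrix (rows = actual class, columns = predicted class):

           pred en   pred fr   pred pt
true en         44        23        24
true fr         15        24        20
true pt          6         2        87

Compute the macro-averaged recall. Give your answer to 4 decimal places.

Per-class recall (TP/(TP+FN)):
  en: TP=44, FN=23+24=47 → 44/91 = 0.48352
  fr: TP=24, FN=15+20=35 → 24/59 = 0.40678
  pt: TP=87, FN=6+2=8 → 87/95 = 0.91579
Macro-recall = mean = (0.48352 + 0.40678 + 0.91579) / 3 = 0.6020

0.6020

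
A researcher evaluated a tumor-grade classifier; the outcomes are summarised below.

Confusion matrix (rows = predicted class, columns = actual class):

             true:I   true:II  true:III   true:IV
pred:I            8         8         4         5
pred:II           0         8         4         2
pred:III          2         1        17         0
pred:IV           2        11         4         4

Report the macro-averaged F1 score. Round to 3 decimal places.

0.439

Per-class F1 score (2·TP/(2·TP+FP+FN)):
  I: TP=8, FP=8+4+5=17, FN=0+2+2=4 → 16/37 = 0.4324
  II: TP=8, FP=0+4+2=6, FN=8+1+11=20 → 16/42 = 0.3810
  III: TP=17, FP=2+1+0=3, FN=4+4+4=12 → 34/49 = 0.6939
  IV: TP=4, FP=2+11+4=17, FN=5+2+0=7 → 8/32 = 0.2500
Macro-F1 score = mean = (0.4324 + 0.3810 + 0.6939 + 0.2500) / 4 = 0.439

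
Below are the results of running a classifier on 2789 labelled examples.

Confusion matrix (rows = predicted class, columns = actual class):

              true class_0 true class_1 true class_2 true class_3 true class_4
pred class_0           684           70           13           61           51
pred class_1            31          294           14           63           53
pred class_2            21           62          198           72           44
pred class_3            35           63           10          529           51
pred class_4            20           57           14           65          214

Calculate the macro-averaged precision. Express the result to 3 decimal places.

0.654

Per-class precision (TP/(TP+FP)):
  class_0: TP=684, FP=70+13+61+51=195 → 684/879 = 0.7782
  class_1: TP=294, FP=31+14+63+53=161 → 294/455 = 0.6462
  class_2: TP=198, FP=21+62+72+44=199 → 198/397 = 0.4987
  class_3: TP=529, FP=35+63+10+51=159 → 529/688 = 0.7689
  class_4: TP=214, FP=20+57+14+65=156 → 214/370 = 0.5784
Macro-precision = mean = (0.7782 + 0.6462 + 0.4987 + 0.7689 + 0.5784) / 5 = 0.654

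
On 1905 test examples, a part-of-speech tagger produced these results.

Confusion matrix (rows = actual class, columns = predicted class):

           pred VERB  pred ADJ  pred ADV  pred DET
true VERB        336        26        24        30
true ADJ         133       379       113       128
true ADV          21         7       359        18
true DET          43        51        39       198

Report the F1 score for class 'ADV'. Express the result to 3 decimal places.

0.764

Take TP from the diagonal, FP from the rest of the 'ADV' prediction marginal, FN from the rest of the 'ADV' actual marginal.
F1 score = 2·TP/(2·TP+FP+FN).
ADV: TP=359, FP=24+113+39=176, FN=21+7+18=46 → 718/940 = 0.7638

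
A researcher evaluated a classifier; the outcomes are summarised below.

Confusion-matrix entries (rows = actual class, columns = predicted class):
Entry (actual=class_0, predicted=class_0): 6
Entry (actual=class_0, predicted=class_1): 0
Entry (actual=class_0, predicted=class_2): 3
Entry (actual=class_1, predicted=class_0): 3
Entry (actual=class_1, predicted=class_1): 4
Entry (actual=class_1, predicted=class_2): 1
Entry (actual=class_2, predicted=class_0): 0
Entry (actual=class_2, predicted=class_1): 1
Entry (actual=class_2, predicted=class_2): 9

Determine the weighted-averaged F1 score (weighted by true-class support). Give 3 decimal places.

0.694

Per-class F1 score (2·TP/(2·TP+FP+FN)):
  class_0: TP=6, FP=3+0=3, FN=0+3=3 → 12/18 = 0.6667
  class_1: TP=4, FP=0+1=1, FN=3+1=4 → 8/13 = 0.6154
  class_2: TP=9, FP=3+1=4, FN=0+1=1 → 18/23 = 0.7826
Weighted-F1 score = Σ (supportᵢ/N)·F1 scoreᵢ with N=27: (9/27)·0.6667 + (8/27)·0.6154 + (10/27)·0.7826 = 0.694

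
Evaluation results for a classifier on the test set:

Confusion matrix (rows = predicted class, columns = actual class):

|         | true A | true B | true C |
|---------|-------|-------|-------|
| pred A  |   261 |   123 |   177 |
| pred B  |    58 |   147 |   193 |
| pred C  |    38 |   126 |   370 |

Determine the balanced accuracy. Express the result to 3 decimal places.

Balanced accuracy = mean of per-class recall.
  A: recall = 261/357 = 0.7311
  B: recall = 147/396 = 0.3712
  C: recall = 370/740 = 0.5000
Mean = (0.7311 + 0.3712 + 0.5000) / 3 = 0.534

0.534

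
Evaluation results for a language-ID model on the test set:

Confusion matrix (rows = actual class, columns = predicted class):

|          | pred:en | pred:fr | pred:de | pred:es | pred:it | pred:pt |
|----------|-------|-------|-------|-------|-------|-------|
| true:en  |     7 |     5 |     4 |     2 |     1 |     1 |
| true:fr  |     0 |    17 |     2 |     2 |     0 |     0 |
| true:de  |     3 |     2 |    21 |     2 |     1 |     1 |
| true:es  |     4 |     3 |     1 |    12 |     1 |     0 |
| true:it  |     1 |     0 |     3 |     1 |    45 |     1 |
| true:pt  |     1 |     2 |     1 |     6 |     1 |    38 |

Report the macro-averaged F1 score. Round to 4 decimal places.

Per-class F1 score (2·TP/(2·TP+FP+FN)):
  en: TP=7, FP=0+3+4+1+1=9, FN=5+4+2+1+1=13 → 14/36 = 0.38889
  fr: TP=17, FP=5+2+3+0+2=12, FN=0+2+2+0+0=4 → 34/50 = 0.68000
  de: TP=21, FP=4+2+1+3+1=11, FN=3+2+2+1+1=9 → 42/62 = 0.67742
  es: TP=12, FP=2+2+2+1+6=13, FN=4+3+1+1+0=9 → 24/46 = 0.52174
  it: TP=45, FP=1+0+1+1+1=4, FN=1+0+3+1+1=6 → 90/100 = 0.90000
  pt: TP=38, FP=1+0+1+0+1=3, FN=1+2+1+6+1=11 → 76/90 = 0.84444
Macro-F1 score = mean = (0.38889 + 0.68000 + 0.67742 + 0.52174 + 0.90000 + 0.84444) / 6 = 0.6687

0.6687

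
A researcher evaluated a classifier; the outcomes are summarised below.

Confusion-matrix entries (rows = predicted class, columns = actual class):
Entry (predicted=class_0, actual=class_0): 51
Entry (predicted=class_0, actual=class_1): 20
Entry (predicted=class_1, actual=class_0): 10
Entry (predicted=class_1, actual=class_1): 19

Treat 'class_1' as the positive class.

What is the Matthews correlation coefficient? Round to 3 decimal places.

0.347

MCC = (TP·TN − FP·FN) / √((TP+FP)(TP+FN)(TN+FP)(TN+FN))
Numerator = 19·51 − 10·20 = 769
Denominator = √(29·39·61·71) = √4898361 = 2213.2241
MCC = 769 / 2213.2241 = 0.347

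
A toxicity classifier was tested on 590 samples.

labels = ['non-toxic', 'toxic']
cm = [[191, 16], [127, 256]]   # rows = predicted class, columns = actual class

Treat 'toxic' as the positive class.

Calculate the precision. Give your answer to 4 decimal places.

Precision = TP/(TP+FP) = 256/(256+127) = 256/383 = 0.6684

0.6684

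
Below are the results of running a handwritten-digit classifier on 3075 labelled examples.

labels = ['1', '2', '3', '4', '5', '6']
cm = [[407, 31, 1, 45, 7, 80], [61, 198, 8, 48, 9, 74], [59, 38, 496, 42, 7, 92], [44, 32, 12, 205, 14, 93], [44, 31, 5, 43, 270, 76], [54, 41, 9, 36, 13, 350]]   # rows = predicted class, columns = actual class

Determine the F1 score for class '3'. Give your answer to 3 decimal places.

Take TP from the diagonal, FP from the rest of the '3' prediction marginal, FN from the rest of the '3' actual marginal.
F1 score = 2·TP/(2·TP+FP+FN).
3: TP=496, FP=59+38+42+7+92=238, FN=1+8+12+5+9=35 → 992/1265 = 0.7842

0.784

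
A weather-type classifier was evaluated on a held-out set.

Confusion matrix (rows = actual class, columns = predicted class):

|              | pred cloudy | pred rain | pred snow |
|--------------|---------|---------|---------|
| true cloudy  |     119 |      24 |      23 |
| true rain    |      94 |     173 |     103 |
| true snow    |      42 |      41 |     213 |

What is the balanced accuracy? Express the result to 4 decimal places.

0.6347

Balanced accuracy = mean of per-class recall.
  cloudy: recall = 119/166 = 0.71687
  rain: recall = 173/370 = 0.46757
  snow: recall = 213/296 = 0.71959
Mean = (0.71687 + 0.46757 + 0.71959) / 3 = 0.6347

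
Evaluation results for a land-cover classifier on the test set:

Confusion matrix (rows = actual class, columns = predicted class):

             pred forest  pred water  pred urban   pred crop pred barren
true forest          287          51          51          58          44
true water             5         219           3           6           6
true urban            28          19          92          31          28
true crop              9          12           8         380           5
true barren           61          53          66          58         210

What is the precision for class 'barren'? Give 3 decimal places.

One-vs-rest for 'barren': TP = diagonal; FP = other classes predicted 'barren'; FN = 'barren' predicted as other.
precision = TP/(TP+FP).
barren: TP=210, FP=44+6+28+5=83 → 210/293 = 0.7167

0.717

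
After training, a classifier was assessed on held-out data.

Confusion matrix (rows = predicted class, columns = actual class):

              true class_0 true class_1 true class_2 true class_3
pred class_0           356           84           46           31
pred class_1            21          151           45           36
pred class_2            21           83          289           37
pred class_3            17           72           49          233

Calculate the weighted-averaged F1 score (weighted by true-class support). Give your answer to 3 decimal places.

0.643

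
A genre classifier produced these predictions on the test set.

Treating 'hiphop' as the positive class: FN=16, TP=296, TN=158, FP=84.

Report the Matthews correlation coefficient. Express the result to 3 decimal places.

0.643

MCC = (TP·TN − FP·FN) / √((TP+FP)(TP+FN)(TN+FP)(TN+FN))
Numerator = 296·158 − 84·16 = 45424
Denominator = √(380·312·242·174) = √4992324480 = 70656.3832
MCC = 45424 / 70656.3832 = 0.643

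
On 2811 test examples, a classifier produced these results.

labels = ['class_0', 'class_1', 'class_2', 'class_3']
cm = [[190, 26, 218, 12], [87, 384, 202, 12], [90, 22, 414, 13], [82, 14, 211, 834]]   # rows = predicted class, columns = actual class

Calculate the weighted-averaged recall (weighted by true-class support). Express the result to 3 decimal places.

0.648

Per-class recall (TP/(TP+FN)):
  class_0: TP=190, FN=87+90+82=259 → 190/449 = 0.4232
  class_1: TP=384, FN=26+22+14=62 → 384/446 = 0.8610
  class_2: TP=414, FN=218+202+211=631 → 414/1045 = 0.3962
  class_3: TP=834, FN=12+12+13=37 → 834/871 = 0.9575
Weighted-recall = Σ (supportᵢ/N)·recallᵢ with N=2811: (449/2811)·0.4232 + (446/2811)·0.8610 + (1045/2811)·0.3962 + (871/2811)·0.9575 = 0.648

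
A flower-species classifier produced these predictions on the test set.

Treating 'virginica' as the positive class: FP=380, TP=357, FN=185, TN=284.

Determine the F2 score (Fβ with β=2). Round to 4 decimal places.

Fβ = (1+β²)·TP / ((1+β²)·TP + β²·FN + FP), with β²=4
= 5·357 / (5·357 + 4·185 + 380) = 0.6145

0.6145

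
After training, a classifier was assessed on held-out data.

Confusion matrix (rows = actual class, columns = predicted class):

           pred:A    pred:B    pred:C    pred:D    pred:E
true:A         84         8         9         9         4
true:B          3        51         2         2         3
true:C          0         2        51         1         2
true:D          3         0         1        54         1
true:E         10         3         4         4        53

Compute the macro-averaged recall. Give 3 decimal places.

Per-class recall (TP/(TP+FN)):
  A: TP=84, FN=8+9+9+4=30 → 84/114 = 0.7368
  B: TP=51, FN=3+2+2+3=10 → 51/61 = 0.8361
  C: TP=51, FN=0+2+1+2=5 → 51/56 = 0.9107
  D: TP=54, FN=3+0+1+1=5 → 54/59 = 0.9153
  E: TP=53, FN=10+3+4+4=21 → 53/74 = 0.7162
Macro-recall = mean = (0.7368 + 0.8361 + 0.9107 + 0.9153 + 0.7162) / 5 = 0.823

0.823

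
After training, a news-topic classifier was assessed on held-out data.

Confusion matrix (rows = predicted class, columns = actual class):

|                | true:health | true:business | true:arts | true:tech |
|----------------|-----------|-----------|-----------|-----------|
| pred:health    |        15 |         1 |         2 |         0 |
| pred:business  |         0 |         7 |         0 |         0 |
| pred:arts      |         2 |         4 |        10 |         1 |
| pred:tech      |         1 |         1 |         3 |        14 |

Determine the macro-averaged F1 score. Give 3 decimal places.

0.745

Per-class F1 score (2·TP/(2·TP+FP+FN)):
  health: TP=15, FP=1+2+0=3, FN=0+2+1=3 → 30/36 = 0.8333
  business: TP=7, FP=0+0+0=0, FN=1+4+1=6 → 14/20 = 0.7000
  arts: TP=10, FP=2+4+1=7, FN=2+0+3=5 → 20/32 = 0.6250
  tech: TP=14, FP=1+1+3=5, FN=0+0+1=1 → 28/34 = 0.8235
Macro-F1 score = mean = (0.8333 + 0.7000 + 0.6250 + 0.8235) / 4 = 0.745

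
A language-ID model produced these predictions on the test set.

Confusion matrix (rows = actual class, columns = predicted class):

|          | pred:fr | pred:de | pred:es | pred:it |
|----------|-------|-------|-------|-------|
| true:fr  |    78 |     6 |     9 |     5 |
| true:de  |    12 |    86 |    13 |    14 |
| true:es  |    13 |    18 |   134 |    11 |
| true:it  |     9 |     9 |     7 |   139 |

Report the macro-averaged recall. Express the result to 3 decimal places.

0.773

Per-class recall (TP/(TP+FN)):
  fr: TP=78, FN=6+9+5=20 → 78/98 = 0.7959
  de: TP=86, FN=12+13+14=39 → 86/125 = 0.6880
  es: TP=134, FN=13+18+11=42 → 134/176 = 0.7614
  it: TP=139, FN=9+9+7=25 → 139/164 = 0.8476
Macro-recall = mean = (0.7959 + 0.6880 + 0.7614 + 0.8476) / 4 = 0.773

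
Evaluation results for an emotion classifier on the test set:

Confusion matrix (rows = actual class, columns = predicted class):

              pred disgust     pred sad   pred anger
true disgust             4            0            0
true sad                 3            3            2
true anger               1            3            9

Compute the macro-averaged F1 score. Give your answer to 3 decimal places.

Per-class F1 score (2·TP/(2·TP+FP+FN)):
  disgust: TP=4, FP=3+1=4, FN=0+0=0 → 8/12 = 0.6667
  sad: TP=3, FP=0+3=3, FN=3+2=5 → 6/14 = 0.4286
  anger: TP=9, FP=0+2=2, FN=1+3=4 → 18/24 = 0.7500
Macro-F1 score = mean = (0.6667 + 0.4286 + 0.7500) / 3 = 0.615

0.615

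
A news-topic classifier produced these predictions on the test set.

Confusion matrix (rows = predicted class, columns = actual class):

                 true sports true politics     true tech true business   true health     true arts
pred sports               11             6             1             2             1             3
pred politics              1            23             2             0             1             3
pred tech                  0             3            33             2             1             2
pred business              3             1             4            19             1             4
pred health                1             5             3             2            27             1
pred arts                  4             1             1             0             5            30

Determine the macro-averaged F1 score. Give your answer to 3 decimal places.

0.674

Per-class F1 score (2·TP/(2·TP+FP+FN)):
  sports: TP=11, FP=6+1+2+1+3=13, FN=1+0+3+1+4=9 → 22/44 = 0.5000
  politics: TP=23, FP=1+2+0+1+3=7, FN=6+3+1+5+1=16 → 46/69 = 0.6667
  tech: TP=33, FP=0+3+2+1+2=8, FN=1+2+4+3+1=11 → 66/85 = 0.7765
  business: TP=19, FP=3+1+4+1+4=13, FN=2+0+2+2+0=6 → 38/57 = 0.6667
  health: TP=27, FP=1+5+3+2+1=12, FN=1+1+1+1+5=9 → 54/75 = 0.7200
  arts: TP=30, FP=4+1+1+0+5=11, FN=3+3+2+4+1=13 → 60/84 = 0.7143
Macro-F1 score = mean = (0.5000 + 0.6667 + 0.7765 + 0.6667 + 0.7200 + 0.7143) / 6 = 0.674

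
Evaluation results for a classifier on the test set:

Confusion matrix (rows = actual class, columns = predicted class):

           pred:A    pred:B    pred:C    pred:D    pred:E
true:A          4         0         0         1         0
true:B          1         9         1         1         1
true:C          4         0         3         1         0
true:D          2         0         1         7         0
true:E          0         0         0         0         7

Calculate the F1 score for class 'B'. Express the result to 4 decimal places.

One-vs-rest for 'B': TP = diagonal; FP = other classes predicted 'B'; FN = 'B' predicted as other.
F1 score = 2·TP/(2·TP+FP+FN).
B: TP=9, FP=0+0+0+0=0, FN=1+1+1+1=4 → 18/22 = 0.81818

0.8182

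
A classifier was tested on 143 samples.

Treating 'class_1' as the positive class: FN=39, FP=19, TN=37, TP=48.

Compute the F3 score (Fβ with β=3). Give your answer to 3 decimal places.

0.565

Fβ = (1+β²)·TP / ((1+β²)·TP + β²·FN + FP), with β²=9
= 10·48 / (10·48 + 9·39 + 19) = 0.565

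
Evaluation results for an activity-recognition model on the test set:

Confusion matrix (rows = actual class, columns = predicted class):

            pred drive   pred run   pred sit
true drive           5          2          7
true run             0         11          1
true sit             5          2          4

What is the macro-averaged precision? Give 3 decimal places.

Per-class precision (TP/(TP+FP)):
  drive: TP=5, FP=0+5=5 → 5/10 = 0.5000
  run: TP=11, FP=2+2=4 → 11/15 = 0.7333
  sit: TP=4, FP=7+1=8 → 4/12 = 0.3333
Macro-precision = mean = (0.5000 + 0.7333 + 0.3333) / 3 = 0.522

0.522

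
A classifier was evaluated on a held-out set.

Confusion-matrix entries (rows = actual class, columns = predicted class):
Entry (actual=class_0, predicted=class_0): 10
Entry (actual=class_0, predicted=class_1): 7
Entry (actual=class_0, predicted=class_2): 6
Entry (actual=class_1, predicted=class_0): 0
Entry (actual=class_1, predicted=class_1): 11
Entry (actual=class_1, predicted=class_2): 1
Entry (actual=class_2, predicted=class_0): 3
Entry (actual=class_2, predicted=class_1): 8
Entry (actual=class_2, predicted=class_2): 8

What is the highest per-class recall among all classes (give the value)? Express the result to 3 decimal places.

0.917

Per-class recall (TP/(TP+FN)):
  class_0: TP=10, FN=7+6=13 → 10/23 = 0.4348
  class_1: TP=11, FN=0+1=1 → 11/12 = 0.9167
  class_2: TP=8, FN=3+8=11 → 8/19 = 0.4211
Highest is class 'class_1' with recall = 0.917.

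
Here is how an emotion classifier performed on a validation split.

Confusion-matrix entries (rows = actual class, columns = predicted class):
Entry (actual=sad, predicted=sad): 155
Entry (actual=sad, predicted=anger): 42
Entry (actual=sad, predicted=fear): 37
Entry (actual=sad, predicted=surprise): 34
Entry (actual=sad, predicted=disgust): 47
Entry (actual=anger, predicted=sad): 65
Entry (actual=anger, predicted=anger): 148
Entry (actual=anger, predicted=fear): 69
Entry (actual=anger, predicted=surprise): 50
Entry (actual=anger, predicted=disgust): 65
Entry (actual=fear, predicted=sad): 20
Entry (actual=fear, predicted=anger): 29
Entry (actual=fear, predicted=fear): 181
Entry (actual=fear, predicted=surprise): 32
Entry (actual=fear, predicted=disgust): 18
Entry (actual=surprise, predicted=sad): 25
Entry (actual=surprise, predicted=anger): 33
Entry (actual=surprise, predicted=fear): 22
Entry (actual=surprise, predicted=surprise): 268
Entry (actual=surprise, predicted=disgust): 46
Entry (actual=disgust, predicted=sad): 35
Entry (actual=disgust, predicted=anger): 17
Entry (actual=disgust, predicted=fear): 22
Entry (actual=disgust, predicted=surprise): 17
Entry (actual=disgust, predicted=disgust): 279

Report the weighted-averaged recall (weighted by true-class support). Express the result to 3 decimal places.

Per-class recall (TP/(TP+FN)):
  sad: TP=155, FN=42+37+34+47=160 → 155/315 = 0.4921
  anger: TP=148, FN=65+69+50+65=249 → 148/397 = 0.3728
  fear: TP=181, FN=20+29+32+18=99 → 181/280 = 0.6464
  surprise: TP=268, FN=25+33+22+46=126 → 268/394 = 0.6802
  disgust: TP=279, FN=35+17+22+17=91 → 279/370 = 0.7541
Weighted-recall = Σ (supportᵢ/N)·recallᵢ with N=1756: (315/1756)·0.4921 + (397/1756)·0.3728 + (280/1756)·0.6464 + (394/1756)·0.6802 + (370/1756)·0.7541 = 0.587

0.587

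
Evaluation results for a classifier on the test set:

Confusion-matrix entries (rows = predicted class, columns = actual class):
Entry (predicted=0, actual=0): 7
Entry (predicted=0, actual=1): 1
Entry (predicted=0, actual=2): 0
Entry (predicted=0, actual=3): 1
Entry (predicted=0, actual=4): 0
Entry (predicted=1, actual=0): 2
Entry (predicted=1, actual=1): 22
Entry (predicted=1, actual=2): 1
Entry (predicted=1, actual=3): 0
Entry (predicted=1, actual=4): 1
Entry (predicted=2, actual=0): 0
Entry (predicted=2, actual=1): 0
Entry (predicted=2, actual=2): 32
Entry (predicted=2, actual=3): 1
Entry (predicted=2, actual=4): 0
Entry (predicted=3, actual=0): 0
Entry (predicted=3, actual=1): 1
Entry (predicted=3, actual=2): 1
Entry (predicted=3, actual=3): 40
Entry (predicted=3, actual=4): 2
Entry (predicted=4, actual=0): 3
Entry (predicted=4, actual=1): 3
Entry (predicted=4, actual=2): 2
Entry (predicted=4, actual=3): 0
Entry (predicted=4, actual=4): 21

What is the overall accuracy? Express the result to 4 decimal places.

Accuracy = trace / total = (7+22+32+40+21=122) / 141 = 122/141 = 0.8652

0.8652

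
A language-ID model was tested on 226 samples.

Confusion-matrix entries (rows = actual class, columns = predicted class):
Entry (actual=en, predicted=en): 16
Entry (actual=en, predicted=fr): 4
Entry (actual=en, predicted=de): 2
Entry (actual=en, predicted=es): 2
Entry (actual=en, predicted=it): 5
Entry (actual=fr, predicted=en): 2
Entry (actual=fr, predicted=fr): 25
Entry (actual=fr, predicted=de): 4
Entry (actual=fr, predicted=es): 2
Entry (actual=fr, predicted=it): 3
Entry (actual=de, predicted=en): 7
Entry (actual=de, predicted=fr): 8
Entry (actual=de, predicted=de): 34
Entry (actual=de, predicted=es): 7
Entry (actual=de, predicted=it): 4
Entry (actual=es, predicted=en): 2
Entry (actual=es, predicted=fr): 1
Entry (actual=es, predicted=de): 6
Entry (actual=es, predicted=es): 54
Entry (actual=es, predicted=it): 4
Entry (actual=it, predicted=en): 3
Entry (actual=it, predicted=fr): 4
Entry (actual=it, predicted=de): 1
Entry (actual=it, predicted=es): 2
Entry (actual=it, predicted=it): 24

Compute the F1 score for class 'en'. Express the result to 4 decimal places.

Take TP from the diagonal, FP from the rest of the 'en' prediction marginal, FN from the rest of the 'en' actual marginal.
F1 score = 2·TP/(2·TP+FP+FN).
en: TP=16, FP=2+7+2+3=14, FN=4+2+2+5=13 → 32/59 = 0.54237

0.5424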